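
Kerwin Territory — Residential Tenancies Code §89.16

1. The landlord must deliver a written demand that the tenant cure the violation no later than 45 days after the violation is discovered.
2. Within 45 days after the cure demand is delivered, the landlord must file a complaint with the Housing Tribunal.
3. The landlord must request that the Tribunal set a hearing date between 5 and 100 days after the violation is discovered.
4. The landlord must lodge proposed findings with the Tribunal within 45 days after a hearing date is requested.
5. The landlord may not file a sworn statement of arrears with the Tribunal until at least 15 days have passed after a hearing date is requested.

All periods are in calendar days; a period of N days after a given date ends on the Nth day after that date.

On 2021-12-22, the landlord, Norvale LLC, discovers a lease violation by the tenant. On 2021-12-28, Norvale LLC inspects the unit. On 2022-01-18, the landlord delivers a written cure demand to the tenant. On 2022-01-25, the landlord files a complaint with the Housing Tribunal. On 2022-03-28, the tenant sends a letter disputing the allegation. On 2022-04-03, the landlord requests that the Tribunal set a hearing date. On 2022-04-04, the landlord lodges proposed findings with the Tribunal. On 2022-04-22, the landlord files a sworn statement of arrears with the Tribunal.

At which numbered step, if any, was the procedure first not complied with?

Step 1: 45 days after 2021-12-22 (when the violation is discovered) is 2022-02-05; 2022-01-18 is within that limit.
Step 2: 45 days after 2022-01-18 (when the cure demand is delivered) is 2022-03-04; completed 2022-01-25, before the deadline.
Step 3: the window is 5–100 days after 2021-12-22 (when the violation is discovered), so 2021-12-27 through 2022-04-01; 2022-04-03 is 2 days past the end of the window.

Step 3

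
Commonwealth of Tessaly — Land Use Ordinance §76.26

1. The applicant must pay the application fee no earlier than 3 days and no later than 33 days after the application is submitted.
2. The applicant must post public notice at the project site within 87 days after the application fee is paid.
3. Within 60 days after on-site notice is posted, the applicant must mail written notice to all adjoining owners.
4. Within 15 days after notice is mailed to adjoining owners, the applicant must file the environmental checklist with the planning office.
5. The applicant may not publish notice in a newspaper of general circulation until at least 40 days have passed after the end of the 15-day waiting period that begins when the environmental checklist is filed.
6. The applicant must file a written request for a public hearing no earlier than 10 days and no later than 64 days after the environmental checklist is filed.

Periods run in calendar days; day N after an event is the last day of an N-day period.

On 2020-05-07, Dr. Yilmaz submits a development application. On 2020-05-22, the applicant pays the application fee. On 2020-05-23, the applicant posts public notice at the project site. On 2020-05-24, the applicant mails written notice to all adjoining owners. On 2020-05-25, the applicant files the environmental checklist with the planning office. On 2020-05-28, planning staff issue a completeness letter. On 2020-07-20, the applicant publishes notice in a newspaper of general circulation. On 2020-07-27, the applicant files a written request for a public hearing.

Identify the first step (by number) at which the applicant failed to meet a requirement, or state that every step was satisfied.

Step 1 — 3 and 33 days from 2020-05-07 (when the application is submitted) are 2020-05-10 and 2020-06-09 respectively; done 2020-05-22, which is between those dates.
Step 2 — counting 87 days from 2020-05-22 (when the application fee is paid) gives a deadline of 2020-08-17; done 2020-05-23 — timely.
Step 3 — counting 60 days from 2020-05-23 (when on-site notice is posted) gives a deadline of 2020-07-22; completed 2020-05-24, before the deadline.
Step 4 — counting 15 days from 2020-05-24 (when notice is mailed to adjoining owners) gives a deadline of 2020-06-08; 2020-05-25 is within that limit.
Step 5 — must wait 40 days from 2020-06-09 (end of the 15-day waiting period, which began when the environmental checklist is filed on 2020-05-25), so not before 2020-07-19; 2020-07-20 is on or after that date.
Step 6 — 10 and 64 days from 2020-05-25 (when the environmental checklist is filed) are 2020-06-04 and 2020-07-28 respectively; done 2020-07-27 — within the window.

None — every step was satisfied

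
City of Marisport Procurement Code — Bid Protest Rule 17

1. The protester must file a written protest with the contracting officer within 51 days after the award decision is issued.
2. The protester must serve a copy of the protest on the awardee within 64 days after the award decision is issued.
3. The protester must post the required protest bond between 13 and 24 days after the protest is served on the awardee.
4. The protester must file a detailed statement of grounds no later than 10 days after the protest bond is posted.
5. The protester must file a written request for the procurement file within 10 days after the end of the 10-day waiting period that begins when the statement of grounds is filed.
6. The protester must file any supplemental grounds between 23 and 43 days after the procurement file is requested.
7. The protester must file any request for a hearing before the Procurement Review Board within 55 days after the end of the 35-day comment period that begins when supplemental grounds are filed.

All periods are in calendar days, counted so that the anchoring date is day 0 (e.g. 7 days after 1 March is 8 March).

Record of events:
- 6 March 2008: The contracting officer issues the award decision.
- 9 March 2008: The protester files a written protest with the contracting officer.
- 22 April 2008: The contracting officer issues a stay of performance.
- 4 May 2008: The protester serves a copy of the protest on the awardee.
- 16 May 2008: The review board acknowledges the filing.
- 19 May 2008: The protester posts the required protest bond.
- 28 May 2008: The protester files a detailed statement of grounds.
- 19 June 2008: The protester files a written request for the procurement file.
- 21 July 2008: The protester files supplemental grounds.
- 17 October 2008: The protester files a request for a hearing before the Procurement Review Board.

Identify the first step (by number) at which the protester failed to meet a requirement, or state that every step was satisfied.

Step 5

(1) due by 6 March 2008 + 51 days = 26 April 2008; done 9 March 2008 — timely.
(2) due by 6 March 2008 + 64 days = 9 May 2008; completed 4 May 2008, before the deadline.
(3) the permitted window runs from 4 May 2008 + 13 = 17 May 2008 to 4 May 2008 + 24 = 28 May 2008; done 19 May 2008 — within the window.
(4) due by 19 May 2008 + 10 days = 29 May 2008; 28 May 2008 is within that limit.
(5) due by 7 June 2008 + 10 days = 17 June 2008; not done until 19 June 2008, 2 days after the deadline.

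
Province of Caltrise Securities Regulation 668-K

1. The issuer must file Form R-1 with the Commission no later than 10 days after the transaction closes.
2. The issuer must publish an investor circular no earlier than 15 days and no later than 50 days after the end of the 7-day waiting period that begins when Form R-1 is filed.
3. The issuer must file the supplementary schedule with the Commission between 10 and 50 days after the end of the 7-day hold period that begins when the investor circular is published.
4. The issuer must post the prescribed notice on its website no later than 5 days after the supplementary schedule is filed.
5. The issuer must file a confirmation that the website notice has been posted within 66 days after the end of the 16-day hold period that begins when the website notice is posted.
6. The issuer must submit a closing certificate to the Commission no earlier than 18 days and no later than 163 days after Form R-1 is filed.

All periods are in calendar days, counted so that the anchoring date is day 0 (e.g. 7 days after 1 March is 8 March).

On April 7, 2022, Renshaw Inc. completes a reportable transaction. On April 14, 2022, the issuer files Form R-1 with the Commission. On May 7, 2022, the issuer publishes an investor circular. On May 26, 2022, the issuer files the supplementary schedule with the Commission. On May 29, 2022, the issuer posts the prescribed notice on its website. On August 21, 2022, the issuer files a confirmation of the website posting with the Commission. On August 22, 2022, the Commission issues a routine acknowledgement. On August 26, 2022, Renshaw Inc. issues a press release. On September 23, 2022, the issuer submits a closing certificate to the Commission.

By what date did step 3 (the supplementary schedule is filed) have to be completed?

July 3, 2022

The investor circular is published on May 7, 2022; the 7-day hold period therefore ends May 14, 2022, and step 3 runs from that date. The window is 10–50 days after May 14, 2022; it closes on July 3, 2022.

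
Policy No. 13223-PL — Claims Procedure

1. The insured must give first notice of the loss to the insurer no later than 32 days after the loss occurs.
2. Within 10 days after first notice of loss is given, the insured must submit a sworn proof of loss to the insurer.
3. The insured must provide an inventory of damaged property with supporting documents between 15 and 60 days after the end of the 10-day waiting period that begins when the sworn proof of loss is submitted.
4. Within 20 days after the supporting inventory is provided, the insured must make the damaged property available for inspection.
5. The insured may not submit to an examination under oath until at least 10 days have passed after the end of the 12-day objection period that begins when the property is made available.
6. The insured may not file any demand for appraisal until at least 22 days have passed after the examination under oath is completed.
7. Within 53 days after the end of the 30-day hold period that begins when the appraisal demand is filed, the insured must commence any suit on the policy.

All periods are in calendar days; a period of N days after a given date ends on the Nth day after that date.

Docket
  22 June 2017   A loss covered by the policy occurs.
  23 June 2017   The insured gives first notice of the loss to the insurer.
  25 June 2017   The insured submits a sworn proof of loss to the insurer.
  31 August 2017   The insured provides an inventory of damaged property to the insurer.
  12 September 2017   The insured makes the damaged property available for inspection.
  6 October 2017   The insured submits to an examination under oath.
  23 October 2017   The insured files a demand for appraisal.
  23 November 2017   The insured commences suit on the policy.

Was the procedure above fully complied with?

(1) due by 22 June 2017 + 32 days = 24 July 2017; completed 23 June 2017, before the deadline.
(2) due by 23 June 2017 + 10 days = 3 July 2017; 25 June 2017 is within that limit.
(3) the permitted window runs from 5 July 2017 + 15 = 20 July 2017 to 5 July 2017 + 60 = 3 September 2017; 31 August 2017 falls inside that range.
(4) due by 31 August 2017 + 20 days = 20 September 2017; completed 12 September 2017, before the deadline.
(5) permitted from 24 September 2017 + 10 days = 4 October 2017 onward; done 6 October 2017 — permitted.
(6) permitted from 6 October 2017 + 22 days = 28 October 2017 onward; 23 October 2017 is 5 days before the earliest permitted date.

No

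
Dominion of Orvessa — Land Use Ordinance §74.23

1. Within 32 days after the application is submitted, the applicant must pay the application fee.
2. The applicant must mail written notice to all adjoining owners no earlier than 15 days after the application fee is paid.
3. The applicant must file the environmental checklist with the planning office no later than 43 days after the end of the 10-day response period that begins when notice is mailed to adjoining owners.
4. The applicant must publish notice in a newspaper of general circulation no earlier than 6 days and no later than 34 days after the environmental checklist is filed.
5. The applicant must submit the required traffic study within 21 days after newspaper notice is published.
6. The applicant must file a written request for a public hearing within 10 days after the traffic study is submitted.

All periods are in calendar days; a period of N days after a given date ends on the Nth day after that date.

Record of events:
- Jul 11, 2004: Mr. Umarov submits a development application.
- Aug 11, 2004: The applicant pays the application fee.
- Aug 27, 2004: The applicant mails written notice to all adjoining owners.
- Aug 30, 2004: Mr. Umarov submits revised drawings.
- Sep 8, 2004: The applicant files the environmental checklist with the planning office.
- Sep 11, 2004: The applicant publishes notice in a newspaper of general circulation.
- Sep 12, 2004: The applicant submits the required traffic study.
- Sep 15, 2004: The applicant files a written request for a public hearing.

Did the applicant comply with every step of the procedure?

No

Step 1: 32 days after Jul 11, 2004 (when the application is submitted) is Aug 12, 2004; done Aug 11, 2004 — timely.
Step 2: the earliest permitted date is 15 days after Aug 11, 2004 (when the application fee is paid), i.e. Aug 26, 2004; done Aug 27, 2004 — permitted.
Step 3: 43 days after Sep 6, 2004 (end of the 10-day response period, which began when notice is mailed to adjoining owners on Aug 27, 2004) is Oct 19, 2004; completed Sep 8, 2004, before the deadline.
Step 4: the window is 6–34 days after Sep 8, 2004 (when the environmental checklist is filed), so Sep 14, 2004 through Oct 12, 2004; done Sep 11, 2004 — 3 days before the window opened.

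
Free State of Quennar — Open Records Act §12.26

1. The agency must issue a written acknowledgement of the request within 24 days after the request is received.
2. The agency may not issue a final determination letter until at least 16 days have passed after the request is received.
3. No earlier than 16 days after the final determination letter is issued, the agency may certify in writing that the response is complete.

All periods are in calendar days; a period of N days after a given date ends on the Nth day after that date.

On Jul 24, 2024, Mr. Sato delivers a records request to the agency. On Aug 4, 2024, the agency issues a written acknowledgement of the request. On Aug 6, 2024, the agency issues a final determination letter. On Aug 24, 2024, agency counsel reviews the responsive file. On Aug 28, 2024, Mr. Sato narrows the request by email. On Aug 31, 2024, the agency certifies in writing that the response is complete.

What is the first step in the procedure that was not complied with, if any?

Step 1: 24 days after Jul 24, 2024 (when the request is received) is Aug 17, 2024; completed Aug 4, 2024, before the deadline.
Step 2: the earliest permitted date is 16 days after Jul 24, 2024 (when the request is received), i.e. Aug 9, 2024; Aug 6, 2024 is 3 days before the earliest permitted date.
The procedure was therefore not followed at step 2.

Step 2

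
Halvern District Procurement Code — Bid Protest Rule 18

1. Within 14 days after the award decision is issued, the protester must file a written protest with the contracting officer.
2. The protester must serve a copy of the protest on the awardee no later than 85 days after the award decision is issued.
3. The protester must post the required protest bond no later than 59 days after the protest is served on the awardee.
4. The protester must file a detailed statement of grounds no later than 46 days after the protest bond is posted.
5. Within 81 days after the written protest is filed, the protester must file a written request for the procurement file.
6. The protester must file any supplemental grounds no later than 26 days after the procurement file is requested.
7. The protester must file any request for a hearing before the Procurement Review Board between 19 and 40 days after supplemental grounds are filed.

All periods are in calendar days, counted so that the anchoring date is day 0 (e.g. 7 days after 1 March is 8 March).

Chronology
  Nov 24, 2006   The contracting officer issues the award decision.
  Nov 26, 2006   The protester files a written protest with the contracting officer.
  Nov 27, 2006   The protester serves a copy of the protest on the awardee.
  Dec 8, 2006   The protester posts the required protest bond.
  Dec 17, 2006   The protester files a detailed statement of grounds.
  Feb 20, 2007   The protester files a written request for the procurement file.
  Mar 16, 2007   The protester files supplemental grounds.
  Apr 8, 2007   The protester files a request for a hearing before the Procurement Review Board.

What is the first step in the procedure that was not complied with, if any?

(1) due by Nov 24, 2006 + 14 days = Dec 8, 2006; Nov 26, 2006 is within that limit.
(2) due by Nov 24, 2006 + 85 days = Feb 17, 2007; done Nov 27, 2006 — timely.
(3) due by Nov 27, 2006 + 59 days = Jan 25, 2007; completed Dec 8, 2006, before the deadline.
(4) due by Dec 8, 2006 + 46 days = Jan 23, 2007; done Dec 17, 2006 — timely.
(5) due by Nov 26, 2006 + 81 days = Feb 15, 2007; done Feb 20, 2007 — 5 days late.
That is the first point of non-compliance.

Step 5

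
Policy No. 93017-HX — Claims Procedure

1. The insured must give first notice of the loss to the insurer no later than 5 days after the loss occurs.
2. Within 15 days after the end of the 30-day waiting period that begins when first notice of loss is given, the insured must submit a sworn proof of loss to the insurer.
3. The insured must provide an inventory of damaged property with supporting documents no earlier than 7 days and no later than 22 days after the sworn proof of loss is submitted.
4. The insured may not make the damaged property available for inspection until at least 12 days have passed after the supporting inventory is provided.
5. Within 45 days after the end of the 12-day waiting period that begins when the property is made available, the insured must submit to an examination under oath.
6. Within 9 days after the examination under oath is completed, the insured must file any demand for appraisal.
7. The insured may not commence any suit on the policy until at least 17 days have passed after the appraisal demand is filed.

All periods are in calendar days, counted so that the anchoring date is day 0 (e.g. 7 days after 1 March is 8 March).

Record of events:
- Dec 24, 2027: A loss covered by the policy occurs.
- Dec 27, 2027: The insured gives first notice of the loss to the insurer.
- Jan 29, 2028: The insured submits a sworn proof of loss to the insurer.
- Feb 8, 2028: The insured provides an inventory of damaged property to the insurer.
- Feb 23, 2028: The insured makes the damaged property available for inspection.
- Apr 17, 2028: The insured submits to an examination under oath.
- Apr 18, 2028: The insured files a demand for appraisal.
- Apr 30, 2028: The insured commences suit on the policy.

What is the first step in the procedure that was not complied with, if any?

Step 7

Step 1: 5 days after Dec 24, 2027 (when the loss occurs) is Dec 29, 2027; done Dec 27, 2027 — timely.
Step 2: 15 days after Jan 26, 2028 (end of the 30-day waiting period, which began when first notice of loss is given on Dec 27, 2027) is Feb 10, 2028; done Jan 29, 2028 — timely.
Step 3: the window is 7–22 days after Jan 29, 2028 (when the sworn proof of loss is submitted), so Feb 5, 2028 through Feb 20, 2028; done Feb 8, 2028, which is between those dates.
Step 4: the earliest permitted date is 12 days after Feb 8, 2028 (when the supporting inventory is provided), i.e. Feb 20, 2028; done Feb 23, 2028 — permitted.
Step 5: 45 days after Mar 6, 2028 (end of the 12-day waiting period, which began when the property is made available on Feb 23, 2028) is Apr 20, 2028; completed Apr 17, 2028, before the deadline.
Step 6: 9 days after Apr 17, 2028 (when the examination under oath is completed) is Apr 26, 2028; completed Apr 18, 2028, before the deadline.
Step 7: the earliest permitted date is 17 days after Apr 18, 2028 (when the appraisal demand is filed), i.e. May 5, 2028; done Apr 30, 2028 — 5 days too early.
No need to go further; step 7 was not satisfied.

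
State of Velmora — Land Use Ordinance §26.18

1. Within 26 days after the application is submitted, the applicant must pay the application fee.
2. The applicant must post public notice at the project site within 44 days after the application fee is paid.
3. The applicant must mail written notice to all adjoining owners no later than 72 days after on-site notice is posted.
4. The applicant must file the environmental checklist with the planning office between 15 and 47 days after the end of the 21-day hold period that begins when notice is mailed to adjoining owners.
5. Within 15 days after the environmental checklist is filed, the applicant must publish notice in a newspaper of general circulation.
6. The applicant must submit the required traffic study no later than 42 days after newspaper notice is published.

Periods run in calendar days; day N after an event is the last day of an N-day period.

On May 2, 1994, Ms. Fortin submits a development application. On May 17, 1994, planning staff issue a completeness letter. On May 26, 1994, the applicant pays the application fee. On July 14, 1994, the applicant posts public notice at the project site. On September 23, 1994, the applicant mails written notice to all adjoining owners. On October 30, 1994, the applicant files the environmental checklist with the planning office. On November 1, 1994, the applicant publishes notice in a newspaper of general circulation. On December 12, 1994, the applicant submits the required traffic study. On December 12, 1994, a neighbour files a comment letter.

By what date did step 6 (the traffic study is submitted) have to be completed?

Step 6 runs from November 1, 1994, when newspaper notice is published. 42 days after November 1, 1994 is December 13, 1994.

December 13, 1994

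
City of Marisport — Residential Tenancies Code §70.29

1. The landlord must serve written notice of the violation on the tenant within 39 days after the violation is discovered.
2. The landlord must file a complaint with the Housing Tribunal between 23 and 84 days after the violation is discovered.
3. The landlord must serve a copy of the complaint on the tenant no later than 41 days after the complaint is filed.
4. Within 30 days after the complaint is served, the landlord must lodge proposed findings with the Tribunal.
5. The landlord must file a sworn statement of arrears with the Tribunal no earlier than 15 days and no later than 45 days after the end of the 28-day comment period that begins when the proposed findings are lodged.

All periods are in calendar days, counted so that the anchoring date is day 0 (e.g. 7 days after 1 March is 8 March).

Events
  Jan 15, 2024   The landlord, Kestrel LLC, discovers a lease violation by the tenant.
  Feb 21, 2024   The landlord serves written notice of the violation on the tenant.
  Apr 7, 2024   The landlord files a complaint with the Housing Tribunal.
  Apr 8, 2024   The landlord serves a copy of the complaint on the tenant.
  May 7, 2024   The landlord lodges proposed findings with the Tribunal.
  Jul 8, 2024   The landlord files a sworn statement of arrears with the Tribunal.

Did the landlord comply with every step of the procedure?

Step 1 — counting 39 days from Jan 15, 2024 (when the violation is discovered) gives a deadline of Feb 23, 2024; done Feb 21, 2024 — timely.
Step 2 — 23 and 84 days from Jan 15, 2024 (when the violation is discovered) are Feb 7, 2024 and Apr 8, 2024 respectively; done Apr 7, 2024 — within the window.
Step 3 — counting 41 days from Apr 7, 2024 (when the complaint is filed) gives a deadline of May 18, 2024; done Apr 8, 2024 — timely.
Step 4 — counting 30 days from Apr 8, 2024 (when the complaint is served) gives a deadline of May 8, 2024; done May 7, 2024 — timely.
Step 5 — 15 and 45 days from Jun 4, 2024 (end of the 28-day comment period, which began when the proposed findings are lodged on May 7, 2024) are Jun 19, 2024 and Jul 19, 2024 respectively; Jul 8, 2024 falls inside that range.

Yes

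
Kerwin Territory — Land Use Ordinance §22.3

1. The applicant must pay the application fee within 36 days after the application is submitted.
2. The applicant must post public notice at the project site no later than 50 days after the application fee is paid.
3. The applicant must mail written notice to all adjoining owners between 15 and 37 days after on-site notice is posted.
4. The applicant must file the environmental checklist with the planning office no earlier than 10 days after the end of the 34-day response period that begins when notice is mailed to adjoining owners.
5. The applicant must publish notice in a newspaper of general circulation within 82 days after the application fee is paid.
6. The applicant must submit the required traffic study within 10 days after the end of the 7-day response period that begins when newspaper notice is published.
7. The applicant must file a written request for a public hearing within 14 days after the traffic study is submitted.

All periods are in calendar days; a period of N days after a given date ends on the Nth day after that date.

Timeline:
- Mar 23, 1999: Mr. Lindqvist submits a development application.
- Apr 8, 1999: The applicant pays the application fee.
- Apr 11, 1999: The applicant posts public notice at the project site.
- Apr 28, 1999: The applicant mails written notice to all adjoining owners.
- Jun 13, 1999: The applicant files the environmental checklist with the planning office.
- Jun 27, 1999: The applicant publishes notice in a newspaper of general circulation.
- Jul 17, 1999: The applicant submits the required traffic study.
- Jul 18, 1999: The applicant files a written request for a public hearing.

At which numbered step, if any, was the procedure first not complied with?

(1) due by Mar 23, 1999 + 36 days = Apr 28, 1999; done Apr 8, 1999 — timely.
(2) due by Apr 8, 1999 + 50 days = May 28, 1999; completed Apr 11, 1999, before the deadline.
(3) the permitted window runs from Apr 11, 1999 + 15 = Apr 26, 1999 to Apr 11, 1999 + 37 = May 18, 1999; Apr 28, 1999 falls inside that range.
(4) permitted from Jun 1, 1999 + 10 days = Jun 11, 1999 onward; Jun 13, 1999 is on or after that date.
(5) due by Apr 8, 1999 + 82 days = Jun 29, 1999; Jun 27, 1999 is within that limit.
(6) due by Jul 4, 1999 + 10 days = Jul 14, 1999; Jul 17, 1999 misses that deadline by 3 days.

Step 6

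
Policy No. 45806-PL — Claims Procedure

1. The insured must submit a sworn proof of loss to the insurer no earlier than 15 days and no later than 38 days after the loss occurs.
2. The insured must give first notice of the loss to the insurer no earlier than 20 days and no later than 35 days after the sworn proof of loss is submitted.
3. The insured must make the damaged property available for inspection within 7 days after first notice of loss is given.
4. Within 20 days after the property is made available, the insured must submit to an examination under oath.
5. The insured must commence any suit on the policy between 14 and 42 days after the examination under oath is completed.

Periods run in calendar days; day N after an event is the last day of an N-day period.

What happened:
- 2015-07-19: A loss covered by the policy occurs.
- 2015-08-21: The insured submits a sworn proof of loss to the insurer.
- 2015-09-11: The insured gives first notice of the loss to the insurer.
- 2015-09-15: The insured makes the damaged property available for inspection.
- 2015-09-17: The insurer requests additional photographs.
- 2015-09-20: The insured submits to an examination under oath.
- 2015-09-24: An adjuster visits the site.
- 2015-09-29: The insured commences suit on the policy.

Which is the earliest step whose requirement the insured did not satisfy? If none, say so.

(1) the permitted window runs from 2015-07-19 + 15 = 2015-08-03 to 2015-07-19 + 38 = 2015-08-26; 2015-08-21 falls inside that range.
(2) the permitted window runs from 2015-08-21 + 20 = 2015-09-10 to 2015-08-21 + 35 = 2015-09-25; done 2015-09-11 — within the window.
(3) due by 2015-09-11 + 7 days = 2015-09-18; completed 2015-09-15, before the deadline.
(4) due by 2015-09-15 + 20 days = 2015-10-05; done 2015-09-20 — timely.
(5) the permitted window runs from 2015-09-20 + 14 = 2015-10-04 to 2015-09-20 + 42 = 2015-11-01; done 2015-09-29 — 5 days before the window opened.

Step 5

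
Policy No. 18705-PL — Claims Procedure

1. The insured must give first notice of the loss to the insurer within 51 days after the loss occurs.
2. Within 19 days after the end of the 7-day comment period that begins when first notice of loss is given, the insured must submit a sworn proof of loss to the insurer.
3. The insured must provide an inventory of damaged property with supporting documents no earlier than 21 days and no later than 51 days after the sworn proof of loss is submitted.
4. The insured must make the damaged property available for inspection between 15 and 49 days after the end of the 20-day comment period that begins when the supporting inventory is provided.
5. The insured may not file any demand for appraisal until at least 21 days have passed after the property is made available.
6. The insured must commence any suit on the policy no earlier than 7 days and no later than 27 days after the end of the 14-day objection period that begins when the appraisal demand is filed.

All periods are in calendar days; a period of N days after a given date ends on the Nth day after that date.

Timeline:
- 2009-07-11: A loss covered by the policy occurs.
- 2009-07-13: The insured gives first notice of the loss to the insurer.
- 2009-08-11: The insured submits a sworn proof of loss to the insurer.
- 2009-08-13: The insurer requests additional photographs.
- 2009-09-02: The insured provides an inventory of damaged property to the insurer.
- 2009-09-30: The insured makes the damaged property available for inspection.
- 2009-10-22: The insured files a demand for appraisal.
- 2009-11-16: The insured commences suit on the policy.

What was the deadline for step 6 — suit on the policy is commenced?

The appraisal demand is filed on 2009-10-22; the 14-day objection period therefore ends 2009-11-05, and step 6 runs from that date. The window is 7–27 days after 2009-11-05; it closes on 2009-12-02.

2009-12-02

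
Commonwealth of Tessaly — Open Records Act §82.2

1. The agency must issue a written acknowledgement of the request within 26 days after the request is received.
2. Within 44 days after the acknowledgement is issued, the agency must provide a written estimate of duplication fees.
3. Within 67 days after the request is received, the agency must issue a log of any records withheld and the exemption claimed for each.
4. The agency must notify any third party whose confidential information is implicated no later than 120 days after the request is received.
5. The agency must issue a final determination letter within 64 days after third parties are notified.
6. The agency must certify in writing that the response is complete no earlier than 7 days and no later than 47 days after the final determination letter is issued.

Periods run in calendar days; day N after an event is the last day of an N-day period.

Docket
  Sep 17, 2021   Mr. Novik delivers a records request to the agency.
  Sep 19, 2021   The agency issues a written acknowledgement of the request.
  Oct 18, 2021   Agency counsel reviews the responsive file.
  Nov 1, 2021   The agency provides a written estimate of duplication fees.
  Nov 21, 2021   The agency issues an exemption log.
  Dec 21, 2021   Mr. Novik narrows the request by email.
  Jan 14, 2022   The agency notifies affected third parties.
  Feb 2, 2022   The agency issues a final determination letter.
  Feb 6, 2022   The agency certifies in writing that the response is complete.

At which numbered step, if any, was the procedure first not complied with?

Step 6

Step 1 — counting 26 days from Sep 17, 2021 (when the request is received) gives a deadline of Oct 13, 2021; done Sep 19, 2021 — timely.
Step 2 — counting 44 days from Sep 19, 2021 (when the acknowledgement is issued) gives a deadline of Nov 2, 2021; completed Nov 1, 2021, before the deadline.
Step 3 — counting 67 days from Sep 17, 2021 (when the request is received) gives a deadline of Nov 23, 2021; completed Nov 21, 2021, before the deadline.
Step 4 — counting 120 days from Sep 17, 2021 (when the request is received) gives a deadline of Jan 15, 2022; done Jan 14, 2022 — timely.
Step 5 — counting 64 days from Jan 14, 2022 (when third parties are notified) gives a deadline of Mar 19, 2022; Feb 2, 2022 is within that limit.
Step 6 — 7 and 47 days from Feb 2, 2022 (when the final determination letter is issued) are Feb 9, 2022 and Mar 21, 2022 respectively; Feb 6, 2022 is 3 days too early.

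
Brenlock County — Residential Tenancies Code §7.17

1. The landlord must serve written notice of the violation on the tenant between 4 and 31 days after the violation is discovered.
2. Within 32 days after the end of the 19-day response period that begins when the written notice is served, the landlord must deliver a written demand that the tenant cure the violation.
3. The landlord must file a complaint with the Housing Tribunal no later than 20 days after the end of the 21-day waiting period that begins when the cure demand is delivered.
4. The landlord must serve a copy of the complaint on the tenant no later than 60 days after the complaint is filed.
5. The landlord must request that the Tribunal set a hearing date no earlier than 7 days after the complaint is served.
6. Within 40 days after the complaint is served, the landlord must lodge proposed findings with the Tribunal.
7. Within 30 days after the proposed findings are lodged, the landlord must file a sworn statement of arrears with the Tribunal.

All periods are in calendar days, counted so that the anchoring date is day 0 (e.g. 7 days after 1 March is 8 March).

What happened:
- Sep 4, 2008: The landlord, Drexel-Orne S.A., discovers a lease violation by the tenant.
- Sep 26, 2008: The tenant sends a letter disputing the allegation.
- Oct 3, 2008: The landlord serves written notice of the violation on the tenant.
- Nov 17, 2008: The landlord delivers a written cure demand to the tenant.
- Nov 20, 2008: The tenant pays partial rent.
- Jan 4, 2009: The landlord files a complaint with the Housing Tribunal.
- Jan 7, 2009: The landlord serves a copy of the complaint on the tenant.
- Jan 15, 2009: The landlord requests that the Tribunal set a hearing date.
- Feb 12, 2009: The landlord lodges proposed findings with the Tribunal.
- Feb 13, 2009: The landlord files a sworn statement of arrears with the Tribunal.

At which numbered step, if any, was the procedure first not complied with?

Step 3

Step 1: the window is 4–31 days after Sep 4, 2008 (when the violation is discovered), so Sep 8, 2008 through Oct 5, 2008; done Oct 3, 2008, which is between those dates.
Step 2: 32 days after Oct 22, 2008 (end of the 19-day response period, which began when the written notice is served on Oct 3, 2008) is Nov 23, 2008; Nov 17, 2008 is within that limit.
Step 3: 20 days after Dec 8, 2008 (end of the 21-day waiting period, which began when the cure demand is delivered on Nov 17, 2008) is Dec 28, 2008; not done until Jan 4, 2009, 7 days after the deadline.
That is the first point of non-compliance.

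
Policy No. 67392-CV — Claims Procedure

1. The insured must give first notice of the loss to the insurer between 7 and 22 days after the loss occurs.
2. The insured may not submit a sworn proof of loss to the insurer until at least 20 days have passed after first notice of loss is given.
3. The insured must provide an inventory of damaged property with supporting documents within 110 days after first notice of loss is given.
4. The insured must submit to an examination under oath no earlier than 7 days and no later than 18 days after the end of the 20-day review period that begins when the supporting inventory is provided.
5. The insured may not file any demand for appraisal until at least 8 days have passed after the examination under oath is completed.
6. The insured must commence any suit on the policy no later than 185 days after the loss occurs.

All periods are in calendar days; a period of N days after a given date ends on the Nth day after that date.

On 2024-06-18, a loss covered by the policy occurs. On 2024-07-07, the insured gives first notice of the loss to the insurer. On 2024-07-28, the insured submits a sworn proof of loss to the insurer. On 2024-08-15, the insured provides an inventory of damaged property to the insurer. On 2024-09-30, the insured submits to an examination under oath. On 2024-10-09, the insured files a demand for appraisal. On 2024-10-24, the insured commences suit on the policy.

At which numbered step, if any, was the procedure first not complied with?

Step 4

Step 1: the window is 7–22 days after 2024-06-18 (when the loss occurs), so 2024-06-25 through 2024-07-10; done 2024-07-07, which is between those dates.
Step 2: the earliest permitted date is 20 days after 2024-07-07 (when first notice of loss is given), i.e. 2024-07-27; done 2024-07-28 — permitted.
Step 3: 110 days after 2024-07-07 (when first notice of loss is given) is 2024-10-25; 2024-08-15 is within that limit.
Step 4: the window is 7–18 days after 2024-09-04 (end of the 20-day review period, which began when the supporting inventory is provided on 2024-08-15), so 2024-09-11 through 2024-09-22; 2024-09-30 is 8 days past the end of the window.
No need to go further; step 4 was not satisfied.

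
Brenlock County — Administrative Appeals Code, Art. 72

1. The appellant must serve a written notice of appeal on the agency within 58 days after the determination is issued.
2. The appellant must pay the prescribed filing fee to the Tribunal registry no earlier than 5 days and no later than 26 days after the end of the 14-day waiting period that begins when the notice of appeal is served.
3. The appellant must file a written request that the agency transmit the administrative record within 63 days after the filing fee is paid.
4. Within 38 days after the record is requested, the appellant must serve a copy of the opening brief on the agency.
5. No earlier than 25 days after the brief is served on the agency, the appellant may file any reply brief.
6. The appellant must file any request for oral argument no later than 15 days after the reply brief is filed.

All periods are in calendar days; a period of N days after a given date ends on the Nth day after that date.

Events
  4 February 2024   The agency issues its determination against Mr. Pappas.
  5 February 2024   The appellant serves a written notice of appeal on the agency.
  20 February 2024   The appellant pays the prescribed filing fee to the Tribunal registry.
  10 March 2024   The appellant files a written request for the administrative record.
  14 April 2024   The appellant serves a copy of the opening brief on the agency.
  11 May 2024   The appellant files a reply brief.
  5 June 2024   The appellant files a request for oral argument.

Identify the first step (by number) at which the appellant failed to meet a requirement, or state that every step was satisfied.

Step 1: 58 days after 4 February 2024 (when the determination is issued) is 2 April 2024; 5 February 2024 is within that limit.
Step 2: the window is 5–26 days after 19 February 2024 (end of the 14-day waiting period, which began when the notice of appeal is served on 5 February 2024), so 24 February 2024 through 16 March 2024; 20 February 2024 is 4 days too early.
Later steps need not be reached.

Step 2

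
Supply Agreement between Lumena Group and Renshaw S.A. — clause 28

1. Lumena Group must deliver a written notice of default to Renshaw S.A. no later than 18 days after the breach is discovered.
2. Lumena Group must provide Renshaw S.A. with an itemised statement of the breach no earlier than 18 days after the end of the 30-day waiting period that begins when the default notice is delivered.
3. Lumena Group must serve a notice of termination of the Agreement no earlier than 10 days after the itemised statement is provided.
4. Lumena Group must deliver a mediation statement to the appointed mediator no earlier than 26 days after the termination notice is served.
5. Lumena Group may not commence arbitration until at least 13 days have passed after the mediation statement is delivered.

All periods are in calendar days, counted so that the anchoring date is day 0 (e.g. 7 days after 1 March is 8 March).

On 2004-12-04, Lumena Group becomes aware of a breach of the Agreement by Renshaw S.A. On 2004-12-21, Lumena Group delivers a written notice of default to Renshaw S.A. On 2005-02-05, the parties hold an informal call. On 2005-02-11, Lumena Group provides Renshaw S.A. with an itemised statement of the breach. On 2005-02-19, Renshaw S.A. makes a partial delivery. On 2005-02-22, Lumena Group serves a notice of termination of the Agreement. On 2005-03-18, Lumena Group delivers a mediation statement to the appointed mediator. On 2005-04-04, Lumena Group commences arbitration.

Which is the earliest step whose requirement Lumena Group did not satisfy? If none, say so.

Step 4

Step 1: 18 days after 2004-12-04 (when the breach is discovered) is 2004-12-22; 2004-12-21 is within that limit.
Step 2: the earliest permitted date is 18 days after 2005-01-20 (end of the 30-day waiting period, which began when the default notice is delivered on 2004-12-21), i.e. 2005-02-07; done 2005-02-11 — permitted.
Step 3: the earliest permitted date is 10 days after 2005-02-11 (when the itemised statement is provided), i.e. 2005-02-21; done 2005-02-22, after the minimum wait.
Step 4: the earliest permitted date is 26 days after 2005-02-22 (when the termination notice is served), i.e. 2005-03-20; 2005-03-18 is 2 days before the earliest permitted date.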